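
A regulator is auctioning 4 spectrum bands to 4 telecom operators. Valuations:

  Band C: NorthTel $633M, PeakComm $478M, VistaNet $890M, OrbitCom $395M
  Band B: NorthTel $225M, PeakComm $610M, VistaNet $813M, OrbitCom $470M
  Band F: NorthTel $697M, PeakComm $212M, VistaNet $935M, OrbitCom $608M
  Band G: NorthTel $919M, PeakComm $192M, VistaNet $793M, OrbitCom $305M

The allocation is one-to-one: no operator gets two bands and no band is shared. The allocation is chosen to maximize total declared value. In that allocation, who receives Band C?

VistaNet receives Band C.

This is a one-to-one assignment (maximum-weight bipartite matching).
Optimal: NorthTel→Band G ($919M), PeakComm→Band B ($610M), VistaNet→Band C ($890M), OrbitCom→Band F ($608M) — total 919+610+890+608 = $3027M.
Column-greedy (each band in turn goes to its best remaining operator) gives $2502M, worse by 525.
Next-best assignment: NorthTel→Band G, PeakComm→Band B, VistaNet→Band F, OrbitCom→Band C = $2859M.
No other one-to-one assignment exceeds $3027M.
VistaNet's own top band is Band F ($935M), but forcing VistaNet→Band F and reassigning the rest optimally gives only $2859M — worse by 168.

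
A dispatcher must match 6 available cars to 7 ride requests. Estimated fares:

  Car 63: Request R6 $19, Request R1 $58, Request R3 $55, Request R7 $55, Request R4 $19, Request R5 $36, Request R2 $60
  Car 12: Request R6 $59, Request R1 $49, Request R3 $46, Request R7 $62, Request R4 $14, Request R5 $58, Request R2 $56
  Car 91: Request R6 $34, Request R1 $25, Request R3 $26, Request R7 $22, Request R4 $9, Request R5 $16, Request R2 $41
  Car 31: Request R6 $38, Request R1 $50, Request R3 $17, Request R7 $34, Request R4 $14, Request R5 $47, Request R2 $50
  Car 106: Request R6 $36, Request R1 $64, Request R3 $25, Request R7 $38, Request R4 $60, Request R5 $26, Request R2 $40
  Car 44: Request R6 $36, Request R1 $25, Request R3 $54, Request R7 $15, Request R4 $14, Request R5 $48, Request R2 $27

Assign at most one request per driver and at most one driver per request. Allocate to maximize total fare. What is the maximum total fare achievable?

Max total: $322

Optimal: Car 63→Request R1 ($58), Car 12→Request R7 ($62), Car 91→Request R2 ($41), Car 31→Request R5 ($47), Car 106→Request R4 ($60), Car 44→Request R3 ($54) — total 58+62+41+47+60+54 = $322.
Column-greedy (each request in turn goes to its best remaining driver) gives $242, worse by 80.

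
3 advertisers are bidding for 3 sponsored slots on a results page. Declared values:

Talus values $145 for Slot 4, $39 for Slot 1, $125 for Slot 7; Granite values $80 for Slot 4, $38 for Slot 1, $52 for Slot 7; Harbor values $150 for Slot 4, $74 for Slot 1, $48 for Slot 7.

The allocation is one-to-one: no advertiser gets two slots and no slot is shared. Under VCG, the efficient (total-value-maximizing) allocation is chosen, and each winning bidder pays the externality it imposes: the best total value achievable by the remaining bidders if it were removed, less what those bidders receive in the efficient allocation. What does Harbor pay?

Harbor pays $42.

Efficient allocation: Talus→Slot 7 ($125), Granite→Slot 1 ($38), Harbor→Slot 4 ($150); total welfare W = $313.
Harbor receives Slot 4 at value $150, so the others get W − 150 = $163.
Without Harbor: best allocation of the remaining 2 bidders over all 3 slots is Talus→Slot 7 ($125), Granite→Slot 4 ($80), total $205.
VCG payment = (others' best without Harbor) − (others' welfare with Harbor) = 205 − 163 = $42.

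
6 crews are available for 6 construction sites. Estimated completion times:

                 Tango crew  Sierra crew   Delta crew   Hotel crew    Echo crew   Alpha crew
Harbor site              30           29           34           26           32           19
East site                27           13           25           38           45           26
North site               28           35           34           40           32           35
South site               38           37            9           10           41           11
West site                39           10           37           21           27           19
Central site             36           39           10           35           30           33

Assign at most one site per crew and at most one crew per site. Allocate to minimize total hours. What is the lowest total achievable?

Min total: 107 hours

Treat this as an assignment problem: match each crew to one site.
Optimal: Tango crew→North site (28 hours), Sierra crew→East site (13 hours), Delta crew→Central site (10 hours), Hotel crew→South site (10 hours), Echo crew→West site (27 hours), Alpha crew→Harbor site (19 hours) — total 28+13+10+10+27+19 = 107 hours.
Row-greedy (each crew in turn takes its cheapest remaining site) gives 137 hours, worse by 30.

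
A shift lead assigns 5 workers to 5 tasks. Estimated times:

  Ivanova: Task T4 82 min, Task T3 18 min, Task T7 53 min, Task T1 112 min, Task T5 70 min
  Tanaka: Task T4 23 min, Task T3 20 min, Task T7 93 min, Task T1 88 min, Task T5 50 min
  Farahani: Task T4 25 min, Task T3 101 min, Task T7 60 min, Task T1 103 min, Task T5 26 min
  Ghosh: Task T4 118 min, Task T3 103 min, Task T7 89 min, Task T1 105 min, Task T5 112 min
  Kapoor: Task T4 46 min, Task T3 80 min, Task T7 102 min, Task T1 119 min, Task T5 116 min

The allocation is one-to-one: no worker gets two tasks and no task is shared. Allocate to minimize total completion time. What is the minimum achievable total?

Min total: 250 min

This is the linear assignment problem.
Optimal: Ivanova→Task T7 (53 min), Tanaka→Task T3 (20 min), Farahani→Task T5 (26 min), Ghosh→Task T1 (105 min), Kapoor→Task T4 (46 min) — total 53+20+26+105+46 = 250 min.
Row-greedy (each worker in turn takes its cheapest remaining task) gives 275 min, worse by 25.
Next-best assignment: Ivanova→Task T3, Tanaka→Task T1, Farahani→Task T5, Ghosh→Task T7, Kapoor→Task T4 = 267 min.
Swapping Farahani↔Ghosh (Farahani→Task T1 103 min, Ghosh→Task T5 112 min) adds 84.
Checked against all permutations: 250 min is optimal.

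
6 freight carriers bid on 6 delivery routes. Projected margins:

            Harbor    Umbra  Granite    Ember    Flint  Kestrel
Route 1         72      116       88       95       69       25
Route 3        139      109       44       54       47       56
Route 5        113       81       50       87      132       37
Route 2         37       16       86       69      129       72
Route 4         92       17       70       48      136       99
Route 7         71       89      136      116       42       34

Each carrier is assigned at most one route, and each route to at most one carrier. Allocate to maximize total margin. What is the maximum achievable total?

This is the linear assignment problem.
Optimal: Harbor→Route 3 ($139k), Umbra→Route 1 ($116k), Granite→Route 7 ($136k), Ember→Route 5 ($87k), Flint→Route 2 ($129k), Kestrel→Route 4 ($99k) — total 139+116+136+87+129+99 = $706k.
Max-entry greedy (repeatedly take the single best remaining cell) gives $686k, worse by 20.
Next-best assignment: Harbor→Route 3, Umbra→Route 1, Granite→Route 7, Ember→Route 2, Flint→Route 5, Kestrel→Route 4 = $691k.

Max total: $706k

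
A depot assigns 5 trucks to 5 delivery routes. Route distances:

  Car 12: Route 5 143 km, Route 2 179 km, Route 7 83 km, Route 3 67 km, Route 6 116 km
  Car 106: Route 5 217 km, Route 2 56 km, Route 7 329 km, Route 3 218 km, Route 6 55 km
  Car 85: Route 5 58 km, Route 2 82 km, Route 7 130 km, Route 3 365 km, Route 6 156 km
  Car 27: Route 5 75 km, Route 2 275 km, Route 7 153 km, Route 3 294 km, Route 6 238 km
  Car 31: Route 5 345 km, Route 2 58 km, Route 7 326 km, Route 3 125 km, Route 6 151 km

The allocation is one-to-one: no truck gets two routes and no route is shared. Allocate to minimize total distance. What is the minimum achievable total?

Min total: 385 km

Optimal: Car 12→Route 3 (67 km), Car 106→Route 6 (55 km), Car 85→Route 7 (130 km), Car 27→Route 5 (75 km), Car 31→Route 2 (58 km) — total 67+55+130+75+58 = 385 km.
Min-entry greedy (repeatedly take the single cheapest remaining cell) gives 391 km, worse by 6.
Next-best assignment: Car 12→Route 3, Car 106→Route 6, Car 85→Route 5, Car 27→Route 7, Car 31→Route 2 = 391 km.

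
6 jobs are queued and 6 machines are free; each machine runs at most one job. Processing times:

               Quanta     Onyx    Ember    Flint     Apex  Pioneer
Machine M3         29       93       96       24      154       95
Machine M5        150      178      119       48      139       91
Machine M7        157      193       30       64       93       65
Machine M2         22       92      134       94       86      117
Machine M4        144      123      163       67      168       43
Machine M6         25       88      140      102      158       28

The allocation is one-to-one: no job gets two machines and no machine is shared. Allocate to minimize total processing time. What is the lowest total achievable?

Minimum total: 324 min

Optimal: Quanta→Machine M3 (29 min), Onyx→Machine M6 (88 min), Ember→Machine M7 (30 min), Flint→Machine M5 (48 min), Apex→Machine M2 (86 min), Pioneer→Machine M4 (43 min) — total 29+88+30+48+86+43 = 324 min.
Min-entry greedy (repeatedly take the single cheapest remaining cell) gives 366 min, worse by 42.
Next-best assignment: Quanta→Machine M6, Onyx→Machine M3, Ember→Machine M7, Flint→Machine M5, Apex→Machine M2, Pioneer→Machine M4 = 325 min.
Swapping Pioneer↔Flint (Pioneer→Machine M5 91 min, Flint→Machine M4 67 min) adds 67.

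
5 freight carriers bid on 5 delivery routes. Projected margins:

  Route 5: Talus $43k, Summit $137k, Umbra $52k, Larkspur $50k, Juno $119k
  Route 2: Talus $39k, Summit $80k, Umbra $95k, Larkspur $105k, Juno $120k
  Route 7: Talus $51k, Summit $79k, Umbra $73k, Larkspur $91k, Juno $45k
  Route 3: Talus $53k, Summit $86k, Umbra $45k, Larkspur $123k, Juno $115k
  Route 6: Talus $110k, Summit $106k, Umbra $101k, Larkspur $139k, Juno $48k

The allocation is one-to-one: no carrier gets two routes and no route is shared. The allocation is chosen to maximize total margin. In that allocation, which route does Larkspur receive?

Treat this as an assignment problem: match each carrier to one route.
Optimal: Talus→Route 6 ($110k), Summit→Route 5 ($137k), Umbra→Route 7 ($73k), Larkspur→Route 3 ($123k), Juno→Route 2 ($120k) — total 110+137+73+123+120 = $563k.
Column-greedy (each route in turn goes to its best remaining carrier) gives $502k, worse by 61.
Larkspur's own top route is Route 6 ($139k), but forcing Larkspur→Route 6 and reassigning the rest optimally gives only $537k — worse by 26.

Larkspur receives Route 3.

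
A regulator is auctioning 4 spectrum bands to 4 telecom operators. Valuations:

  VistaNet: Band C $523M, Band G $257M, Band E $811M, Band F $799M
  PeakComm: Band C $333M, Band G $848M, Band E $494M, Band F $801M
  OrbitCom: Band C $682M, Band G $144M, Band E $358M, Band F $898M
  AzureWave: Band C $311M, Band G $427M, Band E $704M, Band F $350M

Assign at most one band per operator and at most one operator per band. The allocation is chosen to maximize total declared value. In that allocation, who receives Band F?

Optimal: VistaNet→Band F ($799M), PeakComm→Band G ($848M), OrbitCom→Band C ($682M), AzureWave→Band E ($704M) — total 799+848+682+704 = $3033M.
Max-entry greedy (repeatedly take the single best remaining cell) gives $2868M, worse by 165.
Next-best assignment: VistaNet→Band C, PeakComm→Band G, OrbitCom→Band F, AzureWave→Band E = $2973M.
VistaNet's own top band is Band E ($811M), but forcing VistaNet→Band E and reassigning the rest optimally gives only $2868M — worse by 165.

VistaNet receives Band F.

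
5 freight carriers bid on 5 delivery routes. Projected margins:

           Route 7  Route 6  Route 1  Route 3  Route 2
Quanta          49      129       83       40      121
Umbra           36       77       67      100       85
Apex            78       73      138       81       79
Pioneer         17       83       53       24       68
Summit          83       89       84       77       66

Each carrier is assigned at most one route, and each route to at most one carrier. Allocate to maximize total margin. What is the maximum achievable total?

Max total: $525k

Optimal: Quanta→Route 2 ($121k), Umbra→Route 3 ($100k), Apex→Route 1 ($138k), Pioneer→Route 6 ($83k), Summit→Route 7 ($83k) — total 121+100+138+83+83 = $525k.
Max-entry greedy (repeatedly take the single best remaining cell) gives $518k, worse by 7.
Next-best assignment: Quanta→Route 6, Umbra→Route 3, Apex→Route 1, Pioneer→Route 2, Summit→Route 7 = $518k.
No other one-to-one assignment exceeds $525k.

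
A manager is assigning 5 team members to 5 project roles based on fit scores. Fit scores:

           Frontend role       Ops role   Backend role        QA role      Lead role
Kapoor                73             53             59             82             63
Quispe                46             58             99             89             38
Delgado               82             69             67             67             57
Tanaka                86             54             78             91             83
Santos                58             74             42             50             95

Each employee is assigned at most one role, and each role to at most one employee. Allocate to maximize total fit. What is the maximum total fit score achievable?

Optimal: Kapoor→QA role (82 pts), Quispe→Backend role (99 pts), Delgado→Ops role (69 pts), Tanaka→Frontend role (86 pts), Santos→Lead role (95 pts) — total 82+99+69+86+95 = 431 pts.
Next-best assignment: Kapoor→Frontend role, Quispe→Backend role, Delgado→Ops role, Tanaka→QA role, Santos→Lead role = 427 pts.

Max total: 431 pts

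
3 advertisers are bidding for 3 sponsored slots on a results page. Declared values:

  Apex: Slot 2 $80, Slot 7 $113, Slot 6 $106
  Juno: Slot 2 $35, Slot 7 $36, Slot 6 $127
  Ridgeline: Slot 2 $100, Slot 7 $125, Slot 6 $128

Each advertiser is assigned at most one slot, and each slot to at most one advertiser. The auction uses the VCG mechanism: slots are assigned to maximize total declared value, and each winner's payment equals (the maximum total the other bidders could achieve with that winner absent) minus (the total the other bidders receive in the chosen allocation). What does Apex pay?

Efficient allocation: Apex→Slot 7 ($113), Juno→Slot 6 ($127), Ridgeline→Slot 2 ($100); total welfare W = $340.
Apex receives Slot 7 at value $113, so the others get W − 113 = $227.
Without Apex: best allocation of the remaining 2 bidders over all 3 slots is Juno→Slot 6 ($127), Ridgeline→Slot 7 ($125), total $252.
VCG payment = (others' best without Apex) − (others' welfare with Apex) = 252 − 227 = $25.

Apex pays $25.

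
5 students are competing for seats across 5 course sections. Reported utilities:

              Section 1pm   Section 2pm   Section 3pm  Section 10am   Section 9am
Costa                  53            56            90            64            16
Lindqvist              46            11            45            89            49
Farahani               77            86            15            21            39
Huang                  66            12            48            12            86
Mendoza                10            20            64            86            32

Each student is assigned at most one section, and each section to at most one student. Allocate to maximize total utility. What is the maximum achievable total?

Maximum total: 394 points

Optimal: Costa→Section 3pm (90 points), Lindqvist→Section 1pm (46 points), Farahani→Section 2pm (86 points), Huang→Section 9am (86 points), Mendoza→Section 10am (86 points) — total 90+46+86+86+86 = 394 points.
Max-entry greedy (repeatedly take the single best remaining cell) gives 361 points, worse by 33.
Next-best assignment: Costa→Section 1pm, Lindqvist→Section 10am, Farahani→Section 2pm, Huang→Section 9am, Mendoza→Section 3pm = 378 points.
Every other assignment is strictly worse.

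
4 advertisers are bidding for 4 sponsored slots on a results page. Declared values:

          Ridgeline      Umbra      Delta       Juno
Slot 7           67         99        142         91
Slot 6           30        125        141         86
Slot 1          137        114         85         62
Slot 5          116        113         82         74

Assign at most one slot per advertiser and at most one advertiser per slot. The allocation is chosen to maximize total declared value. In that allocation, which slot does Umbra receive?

This is a one-to-one assignment (maximum-weight bipartite matching).
Optimal: Ridgeline→Slot 1 ($137), Umbra→Slot 5 ($113), Delta→Slot 6 ($141), Juno→Slot 7 ($91) — total 137+113+141+91 = $482.
Column-greedy (each slot in turn goes to its best remaining advertiser) gives $478, worse by 4.
Next-best assignment: Ridgeline→Slot 1, Umbra→Slot 6, Delta→Slot 7, Juno→Slot 5 = $478.
Umbra's own top slot is Slot 6 ($125), but forcing Umbra→Slot 6 and reassigning the rest optimally gives only $478 — worse by 4.

Umbra receives Slot 5.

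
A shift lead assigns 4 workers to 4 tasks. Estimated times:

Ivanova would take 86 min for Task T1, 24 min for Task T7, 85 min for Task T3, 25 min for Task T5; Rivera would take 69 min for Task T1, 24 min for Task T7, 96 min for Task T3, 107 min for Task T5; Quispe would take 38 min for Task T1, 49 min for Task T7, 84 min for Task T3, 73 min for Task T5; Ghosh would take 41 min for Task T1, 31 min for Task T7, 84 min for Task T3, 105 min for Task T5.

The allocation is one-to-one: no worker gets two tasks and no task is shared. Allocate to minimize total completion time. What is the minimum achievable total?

Minimum total: 171 min

Optimal: Ivanova→Task T5 (25 min), Rivera→Task T7 (24 min), Quispe→Task T1 (38 min), Ghosh→Task T3 (84 min) — total 25+24+38+84 = 171 min.
Column-greedy (each task in turn goes to its cheapest remaining worker) gives 253 min, worse by 82.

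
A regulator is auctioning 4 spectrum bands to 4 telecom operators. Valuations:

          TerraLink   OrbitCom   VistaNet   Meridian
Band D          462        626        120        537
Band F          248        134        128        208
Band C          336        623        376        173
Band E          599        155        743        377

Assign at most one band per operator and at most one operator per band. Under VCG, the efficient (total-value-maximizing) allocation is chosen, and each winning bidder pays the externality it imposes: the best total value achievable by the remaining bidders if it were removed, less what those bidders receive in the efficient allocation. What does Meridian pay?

Efficient allocation: TerraLink→Band F ($248M), OrbitCom→Band C ($623M), VistaNet→Band E ($743M), Meridian→Band D ($537M); total welfare W = $2151M.
Meridian receives Band D at value $537M, so the others get W − 537 = $1614M.
Without Meridian: best allocation of the remaining 3 bidders over all 4 bands is TerraLink→Band D ($462M), OrbitCom→Band C ($623M), VistaNet→Band E ($743M), total $1828M.
VCG payment = (others' best without Meridian) − (others' welfare with Meridian) = 1828 − 1614 = $214M.

Meridian pays $214M.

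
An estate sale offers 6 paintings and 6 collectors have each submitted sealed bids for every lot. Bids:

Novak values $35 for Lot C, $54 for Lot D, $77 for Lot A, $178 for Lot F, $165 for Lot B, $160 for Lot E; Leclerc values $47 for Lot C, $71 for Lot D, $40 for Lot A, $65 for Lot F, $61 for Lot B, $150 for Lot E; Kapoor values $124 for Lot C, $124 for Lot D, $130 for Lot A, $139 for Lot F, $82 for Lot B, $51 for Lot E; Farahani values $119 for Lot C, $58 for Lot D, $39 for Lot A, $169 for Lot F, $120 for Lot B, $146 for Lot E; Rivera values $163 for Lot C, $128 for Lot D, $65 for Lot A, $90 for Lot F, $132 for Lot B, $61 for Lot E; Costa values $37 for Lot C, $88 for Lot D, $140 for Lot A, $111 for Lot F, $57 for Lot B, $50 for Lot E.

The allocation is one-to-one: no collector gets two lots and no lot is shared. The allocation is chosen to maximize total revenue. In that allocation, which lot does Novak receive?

This is the linear assignment problem.
Optimal: Novak→Lot B ($165), Leclerc→Lot E ($150), Kapoor→Lot D ($124), Farahani→Lot F ($169), Rivera→Lot C ($163), Costa→Lot A ($140) — total 165+150+124+169+163+140 = $911.
Checked against all permutations: $911 is optimal.
Novak's own top lot is Lot F ($178), but forcing Novak→Lot F and reassigning the rest optimally gives only $875 — worse by 36.

Novak receives Lot B.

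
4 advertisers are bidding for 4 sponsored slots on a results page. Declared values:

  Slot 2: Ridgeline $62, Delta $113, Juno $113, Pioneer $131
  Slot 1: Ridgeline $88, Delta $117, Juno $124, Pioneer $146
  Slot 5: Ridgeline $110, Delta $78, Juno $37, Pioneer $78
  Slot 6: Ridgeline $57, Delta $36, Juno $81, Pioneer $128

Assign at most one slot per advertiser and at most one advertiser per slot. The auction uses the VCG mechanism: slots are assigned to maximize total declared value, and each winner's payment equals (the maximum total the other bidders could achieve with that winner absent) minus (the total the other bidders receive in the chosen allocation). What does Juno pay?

Juno pays $18.

Efficient allocation: Ridgeline→Slot 5 ($110), Delta→Slot 2 ($113), Juno→Slot 1 ($124), Pioneer→Slot 6 ($128); total welfare W = $475.
Juno receives Slot 1 at value $124, so the others get W − 124 = $351.
Without Juno: best allocation of the remaining 3 bidders over all 4 slots is Ridgeline→Slot 5 ($110), Delta→Slot 2 ($113), Pioneer→Slot 1 ($146), total $369.
VCG payment = (others' best without Juno) − (others' welfare with Juno) = 369 − 351 = $18.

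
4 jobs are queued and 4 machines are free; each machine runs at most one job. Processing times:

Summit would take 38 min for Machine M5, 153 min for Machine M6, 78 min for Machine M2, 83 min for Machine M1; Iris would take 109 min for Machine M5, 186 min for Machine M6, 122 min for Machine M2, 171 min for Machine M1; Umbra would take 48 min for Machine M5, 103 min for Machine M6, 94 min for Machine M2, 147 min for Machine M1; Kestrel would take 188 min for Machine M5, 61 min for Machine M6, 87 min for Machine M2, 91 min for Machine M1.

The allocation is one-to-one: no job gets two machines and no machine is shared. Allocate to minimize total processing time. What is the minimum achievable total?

Optimal: Summit→Machine M1 (83 min), Iris→Machine M2 (122 min), Umbra→Machine M5 (48 min), Kestrel→Machine M6 (61 min) — total 83+122+48+61 = 314 min.
Min-entry greedy (repeatedly take the single cheapest remaining cell) gives 364 min, worse by 50.
Next-best assignment: Summit→Machine M1, Iris→Machine M5, Umbra→Machine M2, Kestrel→Machine M6 = 347 min.
Swapping Kestrel↔Summit (Kestrel→Machine M1 91 min, Summit→Machine M6 153 min) adds 100.
No other one-to-one assignment undercuts 314 min.

Minimum total: 314 min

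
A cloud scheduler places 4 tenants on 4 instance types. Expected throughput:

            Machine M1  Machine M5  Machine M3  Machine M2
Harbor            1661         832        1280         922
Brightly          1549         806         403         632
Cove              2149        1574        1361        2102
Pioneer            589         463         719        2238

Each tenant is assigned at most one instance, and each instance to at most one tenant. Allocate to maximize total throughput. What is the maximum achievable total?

Treat this as an assignment problem: match each tenant to one instance.
Optimal: Harbor→Machine M3 (1280 ops/s), Brightly→Machine M1 (1549 ops/s), Cove→Machine M5 (1574 ops/s), Pioneer→Machine M2 (2238 ops/s) — total 1280+1549+1574+2238 = 6641 ops/s.
Swapping Harbor↔Pioneer (Harbor→Machine M2 922 ops/s, Pioneer→Machine M3 719 ops/s) loses 1877.
Every other assignment is strictly worse.

Maximum total: 6641 ops/s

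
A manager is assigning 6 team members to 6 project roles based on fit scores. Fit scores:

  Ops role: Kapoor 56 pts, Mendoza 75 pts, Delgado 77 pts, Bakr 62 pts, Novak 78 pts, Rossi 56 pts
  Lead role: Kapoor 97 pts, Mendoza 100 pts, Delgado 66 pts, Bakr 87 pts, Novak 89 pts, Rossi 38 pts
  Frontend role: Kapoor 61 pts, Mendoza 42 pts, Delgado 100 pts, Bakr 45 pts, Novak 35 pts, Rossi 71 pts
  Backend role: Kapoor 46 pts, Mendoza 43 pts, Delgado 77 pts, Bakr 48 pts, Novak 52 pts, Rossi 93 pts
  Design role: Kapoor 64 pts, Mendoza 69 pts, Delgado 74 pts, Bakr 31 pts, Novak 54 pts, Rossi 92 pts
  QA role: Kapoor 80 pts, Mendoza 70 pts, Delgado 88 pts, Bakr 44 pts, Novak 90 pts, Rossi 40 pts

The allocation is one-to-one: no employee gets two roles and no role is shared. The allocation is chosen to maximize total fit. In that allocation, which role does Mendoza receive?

Mendoza receives Design role.

Optimal: Kapoor→Lead role (97 pts), Mendoza→Design role (69 pts), Delgado→Frontend role (100 pts), Bakr→Ops role (62 pts), Novak→QA role (90 pts), Rossi→Backend role (93 pts) — total 97+69+100+62+90+93 = 511 pts.
Mendoza's own top role is Lead role (100 pts), but forcing Mendoza→Lead role and reassigning the rest optimally gives only 509 pts — worse by 2.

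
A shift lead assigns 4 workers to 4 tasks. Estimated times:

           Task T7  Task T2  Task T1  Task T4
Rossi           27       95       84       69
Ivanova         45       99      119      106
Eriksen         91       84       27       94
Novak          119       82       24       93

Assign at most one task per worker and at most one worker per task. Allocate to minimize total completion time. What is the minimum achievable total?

Optimal: Rossi→Task T4 (69 min), Ivanova→Task T7 (45 min), Eriksen→Task T2 (84 min), Novak→Task T1 (24 min) — total 69+45+84+24 = 222 min.
Column-greedy (each task in turn goes to its cheapest remaining worker) gives 242 min, worse by 20.

Min total: 222 min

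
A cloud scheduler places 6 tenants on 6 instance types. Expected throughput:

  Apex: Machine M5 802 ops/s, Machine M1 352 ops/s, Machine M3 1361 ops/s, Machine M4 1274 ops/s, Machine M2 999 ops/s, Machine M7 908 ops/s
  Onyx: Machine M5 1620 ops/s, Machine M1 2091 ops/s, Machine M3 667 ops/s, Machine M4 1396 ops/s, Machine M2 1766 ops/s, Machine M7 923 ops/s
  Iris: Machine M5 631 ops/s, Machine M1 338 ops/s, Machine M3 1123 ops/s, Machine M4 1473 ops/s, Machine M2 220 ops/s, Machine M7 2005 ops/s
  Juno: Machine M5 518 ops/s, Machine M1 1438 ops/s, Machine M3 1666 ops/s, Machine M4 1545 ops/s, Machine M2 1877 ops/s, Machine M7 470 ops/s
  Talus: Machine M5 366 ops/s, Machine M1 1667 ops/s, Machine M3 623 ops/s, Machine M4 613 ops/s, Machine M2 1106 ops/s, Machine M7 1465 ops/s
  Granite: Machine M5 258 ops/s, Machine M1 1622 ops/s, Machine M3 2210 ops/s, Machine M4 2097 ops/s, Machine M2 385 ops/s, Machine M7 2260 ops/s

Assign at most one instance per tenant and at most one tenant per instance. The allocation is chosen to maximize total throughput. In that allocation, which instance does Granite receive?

Optimal: Apex→Machine M4 (1274 ops/s), Onyx→Machine M5 (1620 ops/s), Iris→Machine M7 (2005 ops/s), Juno→Machine M2 (1877 ops/s), Talus→Machine M1 (1667 ops/s), Granite→Machine M3 (2210 ops/s) — total 1274+1620+2005+1877+1667+2210 = 10653 ops/s.
Every other assignment is strictly worse.
Granite's own top instance is Machine M7 (2260 ops/s), but forcing Granite→Machine M7 and reassigning the rest optimally gives only 10258 ops/s — worse by 395.

Granite receives Machine M3.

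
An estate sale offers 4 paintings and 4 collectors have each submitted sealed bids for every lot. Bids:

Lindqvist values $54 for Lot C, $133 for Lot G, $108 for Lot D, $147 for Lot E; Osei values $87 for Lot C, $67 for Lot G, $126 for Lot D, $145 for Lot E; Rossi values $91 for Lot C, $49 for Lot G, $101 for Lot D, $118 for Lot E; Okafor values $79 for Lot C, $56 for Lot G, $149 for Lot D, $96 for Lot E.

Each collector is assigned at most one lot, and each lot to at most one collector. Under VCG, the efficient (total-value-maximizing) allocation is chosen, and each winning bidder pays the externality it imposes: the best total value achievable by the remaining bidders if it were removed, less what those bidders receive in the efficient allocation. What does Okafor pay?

Okafor pays $10.

Efficient allocation: Lindqvist→Lot G ($133), Osei→Lot E ($145), Rossi→Lot C ($91), Okafor→Lot D ($149); total welfare W = $518.
Okafor receives Lot D at value $149, so the others get W − 149 = $369.
Without Okafor: best allocation of the remaining 3 bidders over all 4 lots is Lindqvist→Lot G ($133), Osei→Lot E ($145), Rossi→Lot D ($101), total $379.
VCG payment = (others' best without Okafor) − (others' welfare with Okafor) = 379 − 369 = $10.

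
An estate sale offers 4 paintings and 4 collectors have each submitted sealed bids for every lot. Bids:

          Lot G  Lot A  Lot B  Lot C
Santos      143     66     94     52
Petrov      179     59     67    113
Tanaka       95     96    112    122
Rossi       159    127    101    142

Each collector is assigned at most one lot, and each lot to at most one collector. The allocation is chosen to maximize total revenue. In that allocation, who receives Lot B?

Santos receives Lot B.

This is the linear assignment problem.
Optimal: Santos→Lot B ($94), Petrov→Lot G ($179), Tanaka→Lot C ($122), Rossi→Lot A ($127) — total 94+179+122+127 = $522.
Row-greedy (each collector in turn takes its best remaining lot) gives $495, worse by 27.
Swapping Tanaka↔Rossi (Tanaka→Lot A $96, Rossi→Lot C $142) loses 11.
No other one-to-one assignment exceeds $522.
Santos's own top lot is Lot G ($143), but forcing Santos→Lot G and reassigning the rest optimally gives only $495 — worse by 27.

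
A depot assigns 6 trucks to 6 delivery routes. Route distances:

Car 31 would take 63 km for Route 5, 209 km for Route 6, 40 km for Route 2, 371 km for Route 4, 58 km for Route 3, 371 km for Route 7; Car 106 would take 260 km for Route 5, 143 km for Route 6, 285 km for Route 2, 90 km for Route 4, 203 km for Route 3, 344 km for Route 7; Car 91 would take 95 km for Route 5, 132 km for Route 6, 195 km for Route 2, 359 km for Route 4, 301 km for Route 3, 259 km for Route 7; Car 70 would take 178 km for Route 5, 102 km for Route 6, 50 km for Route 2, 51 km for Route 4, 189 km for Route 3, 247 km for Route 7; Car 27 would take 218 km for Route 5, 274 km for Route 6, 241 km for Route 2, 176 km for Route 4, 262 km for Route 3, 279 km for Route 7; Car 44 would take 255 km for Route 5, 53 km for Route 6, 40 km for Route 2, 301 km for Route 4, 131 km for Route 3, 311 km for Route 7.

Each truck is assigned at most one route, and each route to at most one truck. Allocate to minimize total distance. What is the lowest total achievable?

Minimum total: 625 km

Optimal: Car 31→Route 3 (58 km), Car 106→Route 4 (90 km), Car 91→Route 5 (95 km), Car 70→Route 2 (50 km), Car 27→Route 7 (279 km), Car 44→Route 6 (53 km) — total 58+90+95+50+279+53 = 625 km.
Next-best assignment: Car 31→Route 3, Car 106→Route 4, Car 91→Route 5, Car 70→Route 6, Car 27→Route 7, Car 44→Route 2 = 664 km.
Swapping Car 31↔Car 106 (Car 31→Route 4 371 km, Car 106→Route 3 203 km) adds 426.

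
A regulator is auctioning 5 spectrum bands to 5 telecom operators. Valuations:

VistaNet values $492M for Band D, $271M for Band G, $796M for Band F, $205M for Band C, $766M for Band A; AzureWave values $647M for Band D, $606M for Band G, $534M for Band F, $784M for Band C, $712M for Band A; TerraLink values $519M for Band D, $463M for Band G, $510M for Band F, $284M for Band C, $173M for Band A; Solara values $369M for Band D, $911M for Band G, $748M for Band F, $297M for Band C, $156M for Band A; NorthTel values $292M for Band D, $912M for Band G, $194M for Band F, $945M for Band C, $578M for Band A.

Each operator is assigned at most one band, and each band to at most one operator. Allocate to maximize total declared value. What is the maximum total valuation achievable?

Optimal: VistaNet→Band F ($796M), AzureWave→Band A ($712M), TerraLink→Band D ($519M), Solara→Band G ($911M), NorthTel→Band C ($945M) — total 796+712+519+911+945 = $3883M.
Row-greedy (each operator in turn takes its best remaining band) gives $3588M, worse by 295.
Swapping TerraLink↔AzureWave (TerraLink→Band A $173M, AzureWave→Band D $647M) loses 411.
Checked against all permutations: $3883M is optimal.

Maximum total: $3883M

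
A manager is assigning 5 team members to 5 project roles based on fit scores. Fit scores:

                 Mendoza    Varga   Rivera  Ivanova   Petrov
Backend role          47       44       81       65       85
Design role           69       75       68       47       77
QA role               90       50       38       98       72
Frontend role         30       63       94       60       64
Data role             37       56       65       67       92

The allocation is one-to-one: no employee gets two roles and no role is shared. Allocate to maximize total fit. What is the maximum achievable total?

Max total: 416 pts

Treat this as an assignment problem: match each employee to one role.
Optimal: Mendoza→QA role (90 pts), Varga→Design role (75 pts), Rivera→Frontend role (94 pts), Ivanova→Backend role (65 pts), Petrov→Data role (92 pts) — total 90+75+94+65+92 = 416 pts.
Row-greedy (each employee in turn takes its best remaining role) gives 411 pts, worse by 5.
Swapping Petrov↔Ivanova (Petrov→Backend role 85 pts, Ivanova→Data role 67 pts) loses 5.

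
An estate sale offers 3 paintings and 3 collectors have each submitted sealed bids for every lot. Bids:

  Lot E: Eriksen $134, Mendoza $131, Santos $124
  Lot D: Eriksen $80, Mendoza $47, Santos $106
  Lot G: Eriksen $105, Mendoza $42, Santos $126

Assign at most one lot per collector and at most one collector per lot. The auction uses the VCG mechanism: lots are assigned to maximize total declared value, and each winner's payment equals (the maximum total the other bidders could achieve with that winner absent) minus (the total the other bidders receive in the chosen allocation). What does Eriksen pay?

Efficient allocation: Eriksen→Lot G ($105), Mendoza→Lot E ($131), Santos→Lot D ($106); total welfare W = $342.
Eriksen receives Lot G at value $105, so the others get W − 105 = $237.
Without Eriksen: best allocation of the remaining 2 bidders over all 3 lots is Mendoza→Lot E ($131), Santos→Lot G ($126), total $257.
VCG payment = (others' best without Eriksen) − (others' welfare with Eriksen) = 257 − 237 = $20.

Eriksen pays $20.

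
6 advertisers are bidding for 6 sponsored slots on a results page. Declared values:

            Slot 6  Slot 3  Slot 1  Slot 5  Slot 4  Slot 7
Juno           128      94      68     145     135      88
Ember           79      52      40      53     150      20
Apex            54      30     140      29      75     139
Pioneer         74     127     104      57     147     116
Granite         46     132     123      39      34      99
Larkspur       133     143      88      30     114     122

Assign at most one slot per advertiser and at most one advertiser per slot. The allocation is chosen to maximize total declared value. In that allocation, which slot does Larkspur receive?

Larkspur receives Slot 6.

This is a one-to-one assignment (maximum-weight bipartite matching).
Optimal: Juno→Slot 5 ($145), Ember→Slot 4 ($150), Apex→Slot 7 ($139), Pioneer→Slot 3 ($127), Granite→Slot 1 ($123), Larkspur→Slot 6 ($133) — total 145+150+139+127+123+133 = $817.
Row-greedy (each advertiser in turn takes its best remaining slot) gives $794, worse by 23.
Swapping Ember↔Juno (Ember→Slot 5 $53, Juno→Slot 4 $135) loses 107.
Every other assignment is strictly worse.
Larkspur's own top slot is Slot 3 ($143), but forcing Larkspur→Slot 3 and reassigning the rest optimally gives only $776 — worse by 41.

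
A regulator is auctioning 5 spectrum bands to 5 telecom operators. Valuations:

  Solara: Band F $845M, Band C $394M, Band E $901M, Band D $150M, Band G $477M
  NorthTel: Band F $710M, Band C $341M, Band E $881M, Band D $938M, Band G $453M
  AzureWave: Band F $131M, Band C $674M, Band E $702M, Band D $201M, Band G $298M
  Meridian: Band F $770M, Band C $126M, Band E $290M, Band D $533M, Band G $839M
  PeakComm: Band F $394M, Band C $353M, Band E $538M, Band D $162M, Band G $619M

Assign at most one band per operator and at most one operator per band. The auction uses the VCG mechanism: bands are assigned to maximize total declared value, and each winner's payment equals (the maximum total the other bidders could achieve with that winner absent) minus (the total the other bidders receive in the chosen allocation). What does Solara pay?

Efficient allocation: Solara→Band E ($901M), NorthTel→Band D ($938M), AzureWave→Band C ($674M), Meridian→Band F ($770M), PeakComm→Band G ($619M); total welfare W = $3902M.
Solara receives Band E at value $901M, so the others get W − 901 = $3001M.
Without Solara: best allocation of the remaining 4 bidders over all 5 bands is NorthTel→Band D ($938M), AzureWave→Band E ($702M), Meridian→Band F ($770M), PeakComm→Band G ($619M), total $3029M.
VCG payment = (others' best without Solara) − (others' welfare with Solara) = 3029 − 3001 = $28M.

Solara pays $28M.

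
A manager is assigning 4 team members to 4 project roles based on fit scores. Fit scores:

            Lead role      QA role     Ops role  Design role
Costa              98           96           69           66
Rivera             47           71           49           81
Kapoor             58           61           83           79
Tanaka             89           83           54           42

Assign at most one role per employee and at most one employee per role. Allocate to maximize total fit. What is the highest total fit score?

Maximum total: 349 pts

This is the linear assignment problem.
Optimal: Costa→QA role (96 pts), Rivera→Design role (81 pts), Kapoor→Ops role (83 pts), Tanaka→Lead role (89 pts) — total 96+81+83+89 = 349 pts.
Column-greedy (each role in turn goes to its best remaining employee) gives 345 pts, worse by 4.
Next-best assignment: Costa→Lead role, Rivera→Design role, Kapoor→Ops role, Tanaka→QA role = 345 pts.
Swapping Tanaka↔Costa (Tanaka→QA role 83 pts, Costa→Lead role 98 pts) loses 4.
No other one-to-one assignment exceeds 349 pts.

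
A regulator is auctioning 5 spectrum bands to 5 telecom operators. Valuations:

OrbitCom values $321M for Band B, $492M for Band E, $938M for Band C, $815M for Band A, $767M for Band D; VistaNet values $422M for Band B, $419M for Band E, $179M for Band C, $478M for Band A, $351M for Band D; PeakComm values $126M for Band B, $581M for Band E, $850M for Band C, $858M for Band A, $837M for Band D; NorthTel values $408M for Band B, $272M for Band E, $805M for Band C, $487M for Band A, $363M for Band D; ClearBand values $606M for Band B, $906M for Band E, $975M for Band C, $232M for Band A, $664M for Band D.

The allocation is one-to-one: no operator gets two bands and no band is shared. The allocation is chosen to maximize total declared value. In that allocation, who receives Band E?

Optimal: OrbitCom→Band A ($815M), VistaNet→Band B ($422M), PeakComm→Band D ($837M), NorthTel→Band C ($805M), ClearBand→Band E ($906M) — total 815+422+837+805+906 = $3785M.
Max-entry greedy (repeatedly take the single best remaining cell) gives $3294M, worse by 491.
Checked against all permutations: $3785M is optimal.
ClearBand's own top band is Band C ($975M), but forcing ClearBand→Band C and reassigning the rest optimally gives only $3454M — worse by 331.

ClearBand receives Band E.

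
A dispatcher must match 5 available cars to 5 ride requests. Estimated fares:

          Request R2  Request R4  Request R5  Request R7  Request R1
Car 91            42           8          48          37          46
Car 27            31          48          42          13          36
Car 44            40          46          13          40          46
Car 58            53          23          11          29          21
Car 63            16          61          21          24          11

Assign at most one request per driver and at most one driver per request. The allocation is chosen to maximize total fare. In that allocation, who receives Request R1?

Car 91 receives Request R1.

Optimal: Car 91→Request R1 ($46), Car 27→Request R5 ($42), Car 44→Request R7 ($40), Car 58→Request R2 ($53), Car 63→Request R4 ($61) — total 46+42+40+53+61 = $242.
Max-entry greedy (repeatedly take the single best remaining cell) gives $221, worse by 21.
Car 91's own top request is Request R5 ($48), but forcing Car 91→Request R5 and reassigning the rest optimally gives only $238 — worse by 4.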